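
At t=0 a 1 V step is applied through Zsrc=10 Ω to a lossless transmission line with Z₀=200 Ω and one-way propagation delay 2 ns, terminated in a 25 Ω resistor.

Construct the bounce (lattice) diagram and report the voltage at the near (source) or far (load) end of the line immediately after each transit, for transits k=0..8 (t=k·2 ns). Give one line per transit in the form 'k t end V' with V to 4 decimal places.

Γ_L=-0.777778, Γ_S=-0.904762; launch V₁=1·200/210=0.952381
k=0 src: V=0.9524
k=1 load: inc=0.952381, refl=0.952381·-0.777778=-0.7407; V=0.000000+0.952381+-0.740741=0.2116
k=2 src: inc=-0.740741, refl=-0.740741·-0.904762=0.6702; V=0.952381+-0.740741+0.670194=0.8818
k=3 load: inc=0.670194, refl=0.670194·-0.777778=-0.5213; V=0.211640+0.670194+-0.521262=0.3606
k=4 src: inc=-0.521262, refl=-0.521262·-0.904762=0.4716; V=0.881834+-0.521262+0.471618=0.8322
k=5 load: inc=0.471618, refl=0.471618·-0.777778=-0.3668; V=0.360572+0.471618+-0.366814=0.4654
k=6 src: inc=-0.366814, refl=-0.366814·-0.904762=0.3319; V=0.832190+-0.366814+0.331879=0.7973
k=7 load: inc=0.331879, refl=0.331879·-0.777778=-0.2581; V=0.465376+0.331879+-0.258128=0.5391
k=8 src: inc=-0.258128, refl=-0.258128·-0.904762=0.2335; V=0.797256+-0.258128+0.233545=0.7727

0 0 source 0.9524
1 2 load 0.2116
2 4 source 0.8818
3 6 load 0.3606
4 8 source 0.8322
5 10 load 0.4654
6 12 source 0.7973
7 14 load 0.5391
8 16 source 0.7727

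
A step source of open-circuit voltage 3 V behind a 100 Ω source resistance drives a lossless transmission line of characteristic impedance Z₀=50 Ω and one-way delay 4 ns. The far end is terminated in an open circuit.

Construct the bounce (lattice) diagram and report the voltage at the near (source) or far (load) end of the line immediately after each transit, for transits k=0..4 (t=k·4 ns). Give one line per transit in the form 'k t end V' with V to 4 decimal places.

0 0 source 1.0000
1 4 load 2.0000
2 8 source 2.3333
3 12 load 2.6667
4 16 source 2.7778

Γ_L=1.000000, Γ_S=0.333333; launch V₁=3·50/150=1.000000
k=0 src: V=1.0000
k=1 load: inc=1.000000, refl=1.000000·1.000000=1.0000; V=0.000000+1.000000+1.000000=2.0000
k=2 src: inc=1.000000, refl=1.000000·0.333333=0.3333; V=1.000000+1.000000+0.333333=2.3333
k=3 load: inc=0.333333, refl=0.333333·1.000000=0.3333; V=2.000000+0.333333+0.333333=2.6667
k=4 src: inc=0.333333, refl=0.333333·0.333333=0.1111; V=2.333333+0.333333+0.111111=2.7778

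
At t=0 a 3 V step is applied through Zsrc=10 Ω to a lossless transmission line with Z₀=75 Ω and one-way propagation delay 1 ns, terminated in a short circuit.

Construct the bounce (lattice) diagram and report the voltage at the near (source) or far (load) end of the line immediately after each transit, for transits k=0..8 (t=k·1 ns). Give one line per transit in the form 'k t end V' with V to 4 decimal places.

Γ_L=-1.000000, Γ_S=-0.764706; launch V₁=3·75/85=2.647059
k=0 src: V=2.6471
k=1 load: inc=2.647059, refl=2.647059·-1.000000=-2.6471; V=0.000000+2.647059+-2.647059=0.0000
k=2 src: inc=-2.647059, refl=-2.647059·-0.764706=2.0242; V=2.647059+-2.647059+2.024221=2.0242
k=3 load: inc=2.024221, refl=2.024221·-1.000000=-2.0242; V=0.000000+2.024221+-2.024221=0.0000
k=4 src: inc=-2.024221, refl=-2.024221·-0.764706=1.5479; V=2.024221+-2.024221+1.547934=1.5479
k=5 load: inc=1.547934, refl=1.547934·-1.000000=-1.5479; V=0.000000+1.547934+-1.547934=0.0000
k=6 src: inc=-1.547934, refl=-1.547934·-0.764706=1.1837; V=1.547934+-1.547934+1.183714=1.1837
k=7 load: inc=1.183714, refl=1.183714·-1.000000=-1.1837; V=0.000000+1.183714+-1.183714=0.0000
k=8 src: inc=-1.183714, refl=-1.183714·-0.764706=0.9052; V=1.183714+-1.183714+0.905193=0.9052

0 0 source 2.6471
1 1 load 0.0000
2 2 source 2.0242
3 3 load 0.0000
4 4 source 1.5479
5 5 load 0.0000
6 6 source 1.1837
7 7 load 0.0000
8 8 source 0.9052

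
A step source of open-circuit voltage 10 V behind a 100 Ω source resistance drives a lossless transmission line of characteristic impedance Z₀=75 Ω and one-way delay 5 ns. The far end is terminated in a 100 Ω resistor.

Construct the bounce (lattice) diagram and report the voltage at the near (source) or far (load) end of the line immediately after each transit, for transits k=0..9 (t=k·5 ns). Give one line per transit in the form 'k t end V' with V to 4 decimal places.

0 0 source 4.2857
1 5 load 4.8980
2 10 source 4.9854
3 15 load 4.9979
4 20 source 4.9997
5 25 load 5.0000
6 30 source 5.0000
7 35 load 5.0000
8 40 source 5.0000
9 45 load 5.0000

Γ_L=0.142857, Γ_S=0.142857; launch V₁=10·75/175=4.285714
k=0 src: V=4.2857
k=1 load: inc=4.285714, refl=4.285714·0.142857=0.6122; V=0.000000+4.285714+0.612245=4.8980
k=2 src: inc=0.612245, refl=0.612245·0.142857=0.0875; V=4.285714+0.612245+0.087464=4.9854
k=3 load: inc=0.087464, refl=0.087464·0.142857=0.0125; V=4.897959+0.087464+0.012495=4.9979
k=4 src: inc=0.012495, refl=0.012495·0.142857=0.0018; V=4.985423+0.012495+0.001785=4.9997
k=5 load: inc=0.001785, refl=0.001785·0.142857=0.0003; V=4.997918+0.001785+0.000255=5.0000
k=6 src: inc=0.000255, refl=0.000255·0.142857=0.0000; V=4.999703+0.000255+0.000036=5.0000
k=7 load: inc=0.000036, refl=0.000036·0.142857=0.0000; V=4.999958+0.000036+0.000005=5.0000
k=8 src: inc=0.000005, refl=0.000005·0.142857=0.0000; V=4.999994+0.000005+0.000001=5.0000
k=9 load: inc=0.000001, refl=0.000001·0.142857=0.0000; V=4.999999+0.000001+0.000000=5.0000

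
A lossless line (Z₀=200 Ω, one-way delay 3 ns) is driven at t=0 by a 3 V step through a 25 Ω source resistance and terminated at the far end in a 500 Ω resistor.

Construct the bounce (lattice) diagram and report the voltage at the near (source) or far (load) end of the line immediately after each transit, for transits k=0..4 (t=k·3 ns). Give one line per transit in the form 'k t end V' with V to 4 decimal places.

0 0 source 2.6667
1 3 load 3.8095
2 6 source 2.9206
3 9 load 2.5397
4 12 source 2.8360

Γ_L=0.428571, Γ_S=-0.777778; launch V₁=3·200/225=2.666667
k=0 src: V=2.6667
k=1 load: inc=2.666667, refl=2.666667·0.428571=1.1429; V=0.000000+2.666667+1.142857=3.8095
k=2 src: inc=1.142857, refl=1.142857·-0.777778=-0.8889; V=2.666667+1.142857+-0.888889=2.9206
k=3 load: inc=-0.888889, refl=-0.888889·0.428571=-0.3810; V=3.809524+-0.888889+-0.380952=2.5397
k=4 src: inc=-0.380952, refl=-0.380952·-0.777778=0.2963; V=2.920635+-0.380952+0.296296=2.8360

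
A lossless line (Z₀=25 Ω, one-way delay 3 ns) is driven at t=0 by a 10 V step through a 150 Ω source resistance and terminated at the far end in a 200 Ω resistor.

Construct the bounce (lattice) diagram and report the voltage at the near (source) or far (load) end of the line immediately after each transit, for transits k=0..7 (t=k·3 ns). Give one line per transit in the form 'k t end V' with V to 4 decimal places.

Γ_L=0.777778, Γ_S=0.714286; launch V₁=10·25/175=1.428571
k=0 src: V=1.4286
k=1 load: inc=1.428571, refl=1.428571·0.777778=1.1111; V=0.000000+1.428571+1.111111=2.5397
k=2 src: inc=1.111111, refl=1.111111·0.714286=0.7937; V=1.428571+1.111111+0.793651=3.3333
k=3 load: inc=0.793651, refl=0.793651·0.777778=0.6173; V=2.539683+0.793651+0.617284=3.9506
k=4 src: inc=0.617284, refl=0.617284·0.714286=0.4409; V=3.333333+0.617284+0.440917=4.3915
k=5 load: inc=0.440917, refl=0.440917·0.777778=0.3429; V=3.950617+0.440917+0.342936=4.7345
k=6 src: inc=0.342936, refl=0.342936·0.714286=0.2450; V=4.391534+0.342936+0.244954=4.9794
k=7 load: inc=0.244954, refl=0.244954·0.777778=0.1905; V=4.734470+0.244954+0.190520=5.1699

0 0 source 1.4286
1 3 load 2.5397
2 6 source 3.3333
3 9 load 3.9506
4 12 source 4.3915
5 15 load 4.7345
6 18 source 4.9794
7 21 load 5.1699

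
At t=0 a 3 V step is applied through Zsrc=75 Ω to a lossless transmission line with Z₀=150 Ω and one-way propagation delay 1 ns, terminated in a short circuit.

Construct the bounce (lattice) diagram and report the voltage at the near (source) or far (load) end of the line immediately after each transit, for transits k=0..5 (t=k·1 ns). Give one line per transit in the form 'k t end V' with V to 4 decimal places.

Γ_L=-1.000000, Γ_S=-0.333333; launch V₁=3·150/225=2.000000
k=0 src: V=2.0000
k=1 load: inc=2.000000, refl=2.000000·-1.000000=-2.0000; V=0.000000+2.000000+-2.000000=0.0000
k=2 src: inc=-2.000000, refl=-2.000000·-0.333333=0.6667; V=2.000000+-2.000000+0.666667=0.6667
k=3 load: inc=0.666667, refl=0.666667·-1.000000=-0.6667; V=0.000000+0.666667+-0.666667=0.0000
k=4 src: inc=-0.666667, refl=-0.666667·-0.333333=0.2222; V=0.666667+-0.666667+0.222222=0.2222
k=5 load: inc=0.222222, refl=0.222222·-1.000000=-0.2222; V=0.000000+0.222222+-0.222222=0.0000

0 0 source 2.0000
1 1 load 0.0000
2 2 source 0.6667
3 3 load 0.0000
4 4 source 0.2222
5 5 load 0.0000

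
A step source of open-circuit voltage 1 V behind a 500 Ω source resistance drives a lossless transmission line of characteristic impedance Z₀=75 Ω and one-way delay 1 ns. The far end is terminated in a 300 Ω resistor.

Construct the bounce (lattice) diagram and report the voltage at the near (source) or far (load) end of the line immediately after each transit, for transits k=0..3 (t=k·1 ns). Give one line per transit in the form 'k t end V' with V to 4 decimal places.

Γ_L=0.600000, Γ_S=0.739130; launch V₁=1·75/575=0.130435
k=0 src: V=0.1304
k=1 load: inc=0.130435, refl=0.130435·0.600000=0.0783; V=0.000000+0.130435+0.078261=0.2087
k=2 src: inc=0.078261, refl=0.078261·0.739130=0.0578; V=0.130435+0.078261+0.057845=0.2665
k=3 load: inc=0.057845, refl=0.057845·0.600000=0.0347; V=0.208696+0.057845+0.034707=0.3012

0 0 source 0.1304
1 1 load 0.2087
2 2 source 0.2665
3 3 load 0.3012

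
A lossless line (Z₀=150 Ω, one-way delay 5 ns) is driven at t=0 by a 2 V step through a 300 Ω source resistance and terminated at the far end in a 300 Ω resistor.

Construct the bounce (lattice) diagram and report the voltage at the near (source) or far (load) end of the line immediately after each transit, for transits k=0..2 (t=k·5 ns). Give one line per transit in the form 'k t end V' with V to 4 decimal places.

Γ_L=0.333333, Γ_S=0.333333; launch V₁=2·150/450=0.666667
k=0 src: V=0.6667
k=1 load: inc=0.666667, refl=0.666667·0.333333=0.2222; V=0.000000+0.666667+0.222222=0.8889
k=2 src: inc=0.222222, refl=0.222222·0.333333=0.0741; V=0.666667+0.222222+0.074074=0.9630

0 0 source 0.6667
1 5 load 0.8889
2 10 source 0.9630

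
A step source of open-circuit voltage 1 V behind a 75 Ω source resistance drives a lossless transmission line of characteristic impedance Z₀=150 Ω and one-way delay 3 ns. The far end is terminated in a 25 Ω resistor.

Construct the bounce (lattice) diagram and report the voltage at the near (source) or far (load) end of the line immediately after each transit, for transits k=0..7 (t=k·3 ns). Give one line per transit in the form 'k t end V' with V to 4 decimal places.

0 0 source 0.6667
1 3 load 0.1905
2 6 source 0.3492
3 9 load 0.2358
4 12 source 0.2736
5 15 load 0.2466
6 18 source 0.2556
7 21 load 0.2492

Γ_L=-0.714286, Γ_S=-0.333333; launch V₁=1·150/225=0.666667
k=0 src: V=0.6667
k=1 load: inc=0.666667, refl=0.666667·-0.714286=-0.4762; V=0.000000+0.666667+-0.476190=0.1905
k=2 src: inc=-0.476190, refl=-0.476190·-0.333333=0.1587; V=0.666667+-0.476190+0.158730=0.3492
k=3 load: inc=0.158730, refl=0.158730·-0.714286=-0.1134; V=0.190476+0.158730+-0.113379=0.2358
k=4 src: inc=-0.113379, refl=-0.113379·-0.333333=0.0378; V=0.349206+-0.113379+0.037793=0.2736
k=5 load: inc=0.037793, refl=0.037793·-0.714286=-0.0270; V=0.235828+0.037793+-0.026995=0.2466
k=6 src: inc=-0.026995, refl=-0.026995·-0.333333=0.0090; V=0.273621+-0.026995+0.008998=0.2556
k=7 load: inc=0.008998, refl=0.008998·-0.714286=-0.0064; V=0.246626+0.008998+-0.006427=0.2492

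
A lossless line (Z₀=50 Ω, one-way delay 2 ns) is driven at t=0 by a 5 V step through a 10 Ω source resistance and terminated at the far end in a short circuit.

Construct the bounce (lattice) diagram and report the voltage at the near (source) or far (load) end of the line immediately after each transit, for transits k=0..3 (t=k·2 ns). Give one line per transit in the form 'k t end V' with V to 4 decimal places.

0 0 source 4.1667
1 2 load 0.0000
2 4 source 2.7778
3 6 load 0.0000

Γ_L=-1.000000, Γ_S=-0.666667; launch V₁=5·50/60=4.166667
k=0 src: V=4.1667
k=1 load: inc=4.166667, refl=4.166667·-1.000000=-4.1667; V=0.000000+4.166667+-4.166667=0.0000
k=2 src: inc=-4.166667, refl=-4.166667·-0.666667=2.7778; V=4.166667+-4.166667+2.777778=2.7778
k=3 load: inc=2.777778, refl=2.777778·-1.000000=-2.7778; V=0.000000+2.777778+-2.777778=0.0000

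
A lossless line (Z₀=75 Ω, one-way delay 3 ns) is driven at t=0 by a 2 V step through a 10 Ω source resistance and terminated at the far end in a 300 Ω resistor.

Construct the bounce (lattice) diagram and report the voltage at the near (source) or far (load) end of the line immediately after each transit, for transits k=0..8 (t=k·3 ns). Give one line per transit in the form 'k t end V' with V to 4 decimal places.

0 0 source 1.7647
1 3 load 2.8235
2 6 source 2.0138
3 9 load 1.5280
4 12 source 1.8995
5 15 load 2.1224
6 18 source 1.9520
7 21 load 1.8497
8 24 source 1.9279

Γ_L=0.600000, Γ_S=-0.764706; launch V₁=2·75/85=1.764706
k=0 src: V=1.7647
k=1 load: inc=1.764706, refl=1.764706·0.600000=1.0588; V=0.000000+1.764706+1.058824=2.8235
k=2 src: inc=1.058824, refl=1.058824·-0.764706=-0.8097; V=1.764706+1.058824+-0.809689=2.0138
k=3 load: inc=-0.809689, refl=-0.809689·0.600000=-0.4858; V=2.823529+-0.809689+-0.485813=1.5280
k=4 src: inc=-0.485813, refl=-0.485813·-0.764706=0.3715; V=2.013841+-0.485813+0.371504=1.8995
k=5 load: inc=0.371504, refl=0.371504·0.600000=0.2229; V=1.528028+0.371504+0.222903=2.1224
k=6 src: inc=0.222903, refl=0.222903·-0.764706=-0.1705; V=1.899532+0.222903+-0.170455=1.9520
k=7 load: inc=-0.170455, refl=-0.170455·0.600000=-0.1023; V=2.122434+-0.170455+-0.102273=1.8497
k=8 src: inc=-0.102273, refl=-0.102273·-0.764706=0.0782; V=1.951980+-0.102273+0.078209=1.9279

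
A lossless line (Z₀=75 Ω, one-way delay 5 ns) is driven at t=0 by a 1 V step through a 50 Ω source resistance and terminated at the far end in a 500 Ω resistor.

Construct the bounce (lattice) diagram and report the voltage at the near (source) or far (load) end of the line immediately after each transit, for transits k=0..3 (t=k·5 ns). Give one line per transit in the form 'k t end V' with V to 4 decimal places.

0 0 source 0.6000
1 5 load 1.0435
2 10 source 0.9548
3 15 load 0.8892

Γ_L=0.739130, Γ_S=-0.200000; launch V₁=1·75/125=0.600000
k=0 src: V=0.6000
k=1 load: inc=0.600000, refl=0.600000·0.739130=0.4435; V=0.000000+0.600000+0.443478=1.0435
k=2 src: inc=0.443478, refl=0.443478·-0.200000=-0.0887; V=0.600000+0.443478+-0.088696=0.9548
k=3 load: inc=-0.088696, refl=-0.088696·0.739130=-0.0656; V=1.043478+-0.088696+-0.065558=0.8892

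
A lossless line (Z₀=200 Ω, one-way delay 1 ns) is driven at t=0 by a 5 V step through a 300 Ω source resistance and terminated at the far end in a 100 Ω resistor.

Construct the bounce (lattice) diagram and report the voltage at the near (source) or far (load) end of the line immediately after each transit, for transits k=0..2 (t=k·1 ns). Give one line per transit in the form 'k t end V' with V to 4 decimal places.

Γ_L=-0.333333, Γ_S=0.200000; launch V₁=5·200/500=2.000000
k=0 src: V=2.0000
k=1 load: inc=2.000000, refl=2.000000·-0.333333=-0.6667; V=0.000000+2.000000+-0.666667=1.3333
k=2 src: inc=-0.666667, refl=-0.666667·0.200000=-0.1333; V=2.000000+-0.666667+-0.133333=1.2000

0 0 source 2.0000
1 1 load 1.3333
2 2 source 1.2000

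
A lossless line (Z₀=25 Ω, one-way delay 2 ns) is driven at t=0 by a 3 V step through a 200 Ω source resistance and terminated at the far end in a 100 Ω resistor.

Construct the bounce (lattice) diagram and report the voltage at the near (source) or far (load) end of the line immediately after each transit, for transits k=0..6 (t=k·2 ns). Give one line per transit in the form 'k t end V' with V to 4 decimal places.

0 0 source 0.3333
1 2 load 0.5333
2 4 source 0.6889
3 6 load 0.7822
4 8 source 0.8548
5 10 load 0.8984
6 12 source 0.9322

Γ_L=0.600000, Γ_S=0.777778; launch V₁=3·25/225=0.333333
k=0 src: V=0.3333
k=1 load: inc=0.333333, refl=0.333333·0.600000=0.2000; V=0.000000+0.333333+0.200000=0.5333
k=2 src: inc=0.200000, refl=0.200000·0.777778=0.1556; V=0.333333+0.200000+0.155556=0.6889
k=3 load: inc=0.155556, refl=0.155556·0.600000=0.0933; V=0.533333+0.155556+0.093333=0.7822
k=4 src: inc=0.093333, refl=0.093333·0.777778=0.0726; V=0.688889+0.093333+0.072593=0.8548
k=5 load: inc=0.072593, refl=0.072593·0.600000=0.0436; V=0.782222+0.072593+0.043556=0.8984
k=6 src: inc=0.043556, refl=0.043556·0.777778=0.0339; V=0.854815+0.043556+0.033877=0.9322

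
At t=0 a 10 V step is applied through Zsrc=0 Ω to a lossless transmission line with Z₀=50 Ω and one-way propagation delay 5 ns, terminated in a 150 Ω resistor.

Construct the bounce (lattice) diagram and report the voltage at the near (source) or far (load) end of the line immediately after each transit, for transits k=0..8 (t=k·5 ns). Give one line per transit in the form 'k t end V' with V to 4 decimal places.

0 0 source 10.0000
1 5 load 15.0000
2 10 source 10.0000
3 15 load 7.5000
4 20 source 10.0000
5 25 load 11.2500
6 30 source 10.0000
7 35 load 9.3750
8 40 source 10.0000

Γ_L=0.500000, Γ_S=-1.000000; launch V₁=10·50/50=10.000000
k=0 src: V=10.0000
k=1 load: inc=10.000000, refl=10.000000·0.500000=5.0000; V=0.000000+10.000000+5.000000=15.0000
k=2 src: inc=5.000000, refl=5.000000·-1.000000=-5.0000; V=10.000000+5.000000+-5.000000=10.0000
k=3 load: inc=-5.000000, refl=-5.000000·0.500000=-2.5000; V=15.000000+-5.000000+-2.500000=7.5000
k=4 src: inc=-2.500000, refl=-2.500000·-1.000000=2.5000; V=10.000000+-2.500000+2.500000=10.0000
k=5 load: inc=2.500000, refl=2.500000·0.500000=1.2500; V=7.500000+2.500000+1.250000=11.2500
k=6 src: inc=1.250000, refl=1.250000·-1.000000=-1.2500; V=10.000000+1.250000+-1.250000=10.0000
k=7 load: inc=-1.250000, refl=-1.250000·0.500000=-0.6250; V=11.250000+-1.250000+-0.625000=9.3750
k=8 src: inc=-0.625000, refl=-0.625000·-1.000000=0.6250; V=10.000000+-0.625000+0.625000=10.0000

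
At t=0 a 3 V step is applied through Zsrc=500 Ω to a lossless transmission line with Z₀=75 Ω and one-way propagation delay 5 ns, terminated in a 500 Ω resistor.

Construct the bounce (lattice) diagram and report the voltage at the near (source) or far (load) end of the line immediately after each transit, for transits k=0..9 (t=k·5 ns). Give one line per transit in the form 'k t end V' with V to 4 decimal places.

0 0 source 0.3913
1 5 load 0.6805
2 10 source 0.8943
3 15 load 1.0523
4 20 source 1.1691
5 25 load 1.2554
6 30 source 1.3192
7 35 load 1.3664
8 40 source 1.4012
9 45 load 1.4270

Γ_L=0.739130, Γ_S=0.739130; launch V₁=3·75/575=0.391304
k=0 src: V=0.3913
k=1 load: inc=0.391304, refl=0.391304·0.739130=0.2892; V=0.000000+0.391304+0.289225=0.6805
k=2 src: inc=0.289225, refl=0.289225·0.739130=0.2138; V=0.391304+0.289225+0.213775=0.8943
k=3 load: inc=0.213775, refl=0.213775·0.739130=0.1580; V=0.680529+0.213775+0.158008=1.0523
k=4 src: inc=0.158008, refl=0.158008·0.739130=0.1168; V=0.894304+0.158008+0.116788=1.1691
k=5 load: inc=0.116788, refl=0.116788·0.739130=0.0863; V=1.052312+0.116788+0.086322=1.2554
k=6 src: inc=0.086322, refl=0.086322·0.739130=0.0638; V=1.169100+0.086322+0.063803=1.3192
k=7 load: inc=0.063803, refl=0.063803·0.739130=0.0472; V=1.255422+0.063803+0.047159=1.3664
k=8 src: inc=0.047159, refl=0.047159·0.739130=0.0349; V=1.319225+0.047159+0.034856=1.4012
k=9 load: inc=0.034856, refl=0.034856·0.739130=0.0258; V=1.366384+0.034856+0.025763=1.4270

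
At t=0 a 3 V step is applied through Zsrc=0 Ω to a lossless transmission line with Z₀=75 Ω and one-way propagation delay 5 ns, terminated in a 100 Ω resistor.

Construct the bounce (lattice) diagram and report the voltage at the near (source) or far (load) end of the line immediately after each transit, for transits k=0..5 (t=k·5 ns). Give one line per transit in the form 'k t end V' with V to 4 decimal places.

Γ_L=0.142857, Γ_S=-1.000000; launch V₁=3·75/75=3.000000
k=0 src: V=3.0000
k=1 load: inc=3.000000, refl=3.000000·0.142857=0.4286; V=0.000000+3.000000+0.428571=3.4286
k=2 src: inc=0.428571, refl=0.428571·-1.000000=-0.4286; V=3.000000+0.428571+-0.428571=3.0000
k=3 load: inc=-0.428571, refl=-0.428571·0.142857=-0.0612; V=3.428571+-0.428571+-0.061224=2.9388
k=4 src: inc=-0.061224, refl=-0.061224·-1.000000=0.0612; V=3.000000+-0.061224+0.061224=3.0000
k=5 load: inc=0.061224, refl=0.061224·0.142857=0.0087; V=2.938776+0.061224+0.008746=3.0087

0 0 source 3.0000
1 5 load 3.4286
2 10 source 3.0000
3 15 load 2.9388
4 20 source 3.0000
5 25 load 3.0087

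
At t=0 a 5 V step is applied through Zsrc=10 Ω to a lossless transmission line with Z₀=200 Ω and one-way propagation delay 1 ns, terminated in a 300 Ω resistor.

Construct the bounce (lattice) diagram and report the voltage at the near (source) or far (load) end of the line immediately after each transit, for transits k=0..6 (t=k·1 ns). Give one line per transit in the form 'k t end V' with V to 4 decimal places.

Γ_L=0.200000, Γ_S=-0.904762; launch V₁=5·200/210=4.761905
k=0 src: V=4.7619
k=1 load: inc=4.761905, refl=4.761905·0.200000=0.9524; V=0.000000+4.761905+0.952381=5.7143
k=2 src: inc=0.952381, refl=0.952381·-0.904762=-0.8617; V=4.761905+0.952381+-0.861678=4.8526
k=3 load: inc=-0.861678, refl=-0.861678·0.200000=-0.1723; V=5.714286+-0.861678+-0.172336=4.6803
k=4 src: inc=-0.172336, refl=-0.172336·-0.904762=0.1559; V=4.852608+-0.172336+0.155923=4.8362
k=5 load: inc=0.155923, refl=0.155923·0.200000=0.0312; V=4.680272+0.155923+0.031185=4.8674
k=6 src: inc=0.031185, refl=0.031185·-0.904762=-0.0282; V=4.836195+0.031185+-0.028215=4.8392

0 0 source 4.7619
1 1 load 5.7143
2 2 source 4.8526
3 3 load 4.6803
4 4 source 4.8362
5 5 load 4.8674
6 6 source 4.8392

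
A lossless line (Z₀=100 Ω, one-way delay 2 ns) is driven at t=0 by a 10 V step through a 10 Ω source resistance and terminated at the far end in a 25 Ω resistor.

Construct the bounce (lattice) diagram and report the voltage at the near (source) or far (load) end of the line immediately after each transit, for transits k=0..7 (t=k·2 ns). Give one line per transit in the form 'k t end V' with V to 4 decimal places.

0 0 source 9.0909
1 2 load 3.6364
2 4 source 8.0992
3 6 load 5.4215
4 8 source 7.6123
5 10 load 6.2978
6 12 source 7.3733
7 14 load 6.7280

Γ_L=-0.600000, Γ_S=-0.818182; launch V₁=10·100/110=9.090909
k=0 src: V=9.0909
k=1 load: inc=9.090909, refl=9.090909·-0.600000=-5.4545; V=0.000000+9.090909+-5.454545=3.6364
k=2 src: inc=-5.454545, refl=-5.454545·-0.818182=4.4628; V=9.090909+-5.454545+4.462810=8.0992
k=3 load: inc=4.462810, refl=4.462810·-0.600000=-2.6777; V=3.636364+4.462810+-2.677686=5.4215
k=4 src: inc=-2.677686, refl=-2.677686·-0.818182=2.1908; V=8.099174+-2.677686+2.190834=7.6123
k=5 load: inc=2.190834, refl=2.190834·-0.600000=-1.3145; V=5.421488+2.190834+-1.314500=6.2978
k=6 src: inc=-1.314500, refl=-1.314500·-0.818182=1.0755; V=7.612322+-1.314500+1.075500=7.3733
k=7 load: inc=1.075500, refl=1.075500·-0.600000=-0.6453; V=6.297821+1.075500+-0.645300=6.7280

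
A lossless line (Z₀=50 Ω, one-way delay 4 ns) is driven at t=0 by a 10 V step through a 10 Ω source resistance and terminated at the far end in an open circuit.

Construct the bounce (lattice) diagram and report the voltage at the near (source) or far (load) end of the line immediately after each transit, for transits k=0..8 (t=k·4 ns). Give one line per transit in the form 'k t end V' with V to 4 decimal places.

Γ_L=1.000000, Γ_S=-0.666667; launch V₁=10·50/60=8.333333
k=0 src: V=8.3333
k=1 load: inc=8.333333, refl=8.333333·1.000000=8.3333; V=0.000000+8.333333+8.333333=16.6667
k=2 src: inc=8.333333, refl=8.333333·-0.666667=-5.5556; V=8.333333+8.333333+-5.555556=11.1111
k=3 load: inc=-5.555556, refl=-5.555556·1.000000=-5.5556; V=16.666667+-5.555556+-5.555556=5.5556
k=4 src: inc=-5.555556, refl=-5.555556·-0.666667=3.7037; V=11.111111+-5.555556+3.703704=9.2593
k=5 load: inc=3.703704, refl=3.703704·1.000000=3.7037; V=5.555556+3.703704+3.703704=12.9630
k=6 src: inc=3.703704, refl=3.703704·-0.666667=-2.4691; V=9.259259+3.703704+-2.469136=10.4938
k=7 load: inc=-2.469136, refl=-2.469136·1.000000=-2.4691; V=12.962963+-2.469136+-2.469136=8.0247
k=8 src: inc=-2.469136, refl=-2.469136·-0.666667=1.6461; V=10.493827+-2.469136+1.646091=9.6708

0 0 source 8.3333
1 4 load 16.6667
2 8 source 11.1111
3 12 load 5.5556
4 16 source 9.2593
5 20 load 12.9630
6 24 source 10.4938
7 28 load 8.0247
8 32 source 9.6708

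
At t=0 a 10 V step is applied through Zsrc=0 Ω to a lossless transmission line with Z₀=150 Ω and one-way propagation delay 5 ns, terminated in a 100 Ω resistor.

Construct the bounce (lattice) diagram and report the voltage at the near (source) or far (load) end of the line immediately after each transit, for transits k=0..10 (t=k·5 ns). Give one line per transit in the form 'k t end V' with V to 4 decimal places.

0 0 source 10.0000
1 5 load 8.0000
2 10 source 10.0000
3 15 load 9.6000
4 20 source 10.0000
5 25 load 9.9200
6 30 source 10.0000
7 35 load 9.9840
8 40 source 10.0000
9 45 load 9.9968
10 50 source 10.0000

Γ_L=-0.200000, Γ_S=-1.000000; launch V₁=10·150/150=10.000000
k=0 src: V=10.0000
k=1 load: inc=10.000000, refl=10.000000·-0.200000=-2.0000; V=0.000000+10.000000+-2.000000=8.0000
k=2 src: inc=-2.000000, refl=-2.000000·-1.000000=2.0000; V=10.000000+-2.000000+2.000000=10.0000
k=3 load: inc=2.000000, refl=2.000000·-0.200000=-0.4000; V=8.000000+2.000000+-0.400000=9.6000
k=4 src: inc=-0.400000, refl=-0.400000·-1.000000=0.4000; V=10.000000+-0.400000+0.400000=10.0000
k=5 load: inc=0.400000, refl=0.400000·-0.200000=-0.0800; V=9.600000+0.400000+-0.080000=9.9200
k=6 src: inc=-0.080000, refl=-0.080000·-1.000000=0.0800; V=10.000000+-0.080000+0.080000=10.0000
k=7 load: inc=0.080000, refl=0.080000·-0.200000=-0.0160; V=9.920000+0.080000+-0.016000=9.9840
k=8 src: inc=-0.016000, refl=-0.016000·-1.000000=0.0160; V=10.000000+-0.016000+0.016000=10.0000
k=9 load: inc=0.016000, refl=0.016000·-0.200000=-0.0032; V=9.984000+0.016000+-0.003200=9.9968
k=10 src: inc=-0.003200, refl=-0.003200·-1.000000=0.0032; V=10.000000+-0.003200+0.003200=10.0000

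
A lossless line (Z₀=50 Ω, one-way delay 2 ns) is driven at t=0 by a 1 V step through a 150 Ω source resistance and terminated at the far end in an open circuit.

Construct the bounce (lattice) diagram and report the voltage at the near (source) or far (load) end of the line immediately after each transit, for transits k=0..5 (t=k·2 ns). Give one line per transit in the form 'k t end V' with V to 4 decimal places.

0 0 source 0.2500
1 2 load 0.5000
2 4 source 0.6250
3 6 load 0.7500
4 8 source 0.8125
5 10 load 0.8750

Γ_L=1.000000, Γ_S=0.500000; launch V₁=1·50/200=0.250000
k=0 src: V=0.2500
k=1 load: inc=0.250000, refl=0.250000·1.000000=0.2500; V=0.000000+0.250000+0.250000=0.5000
k=2 src: inc=0.250000, refl=0.250000·0.500000=0.1250; V=0.250000+0.250000+0.125000=0.6250
k=3 load: inc=0.125000, refl=0.125000·1.000000=0.1250; V=0.500000+0.125000+0.125000=0.7500
k=4 src: inc=0.125000, refl=0.125000·0.500000=0.0625; V=0.625000+0.125000+0.062500=0.8125
k=5 load: inc=0.062500, refl=0.062500·1.000000=0.0625; V=0.750000+0.062500+0.062500=0.8750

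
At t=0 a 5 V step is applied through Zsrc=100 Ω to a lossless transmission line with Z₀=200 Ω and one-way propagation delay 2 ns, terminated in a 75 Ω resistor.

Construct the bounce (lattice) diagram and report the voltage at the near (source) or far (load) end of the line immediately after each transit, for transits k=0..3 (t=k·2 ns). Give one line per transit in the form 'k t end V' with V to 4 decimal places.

0 0 source 3.3333
1 2 load 1.8182
2 4 source 2.3232
3 6 load 2.0937

Γ_L=-0.454545, Γ_S=-0.333333; launch V₁=5·200/300=3.333333
k=0 src: V=3.3333
k=1 load: inc=3.333333, refl=3.333333·-0.454545=-1.5152; V=0.000000+3.333333+-1.515152=1.8182
k=2 src: inc=-1.515152, refl=-1.515152·-0.333333=0.5051; V=3.333333+-1.515152+0.505051=2.3232
k=3 load: inc=0.505051, refl=0.505051·-0.454545=-0.2296; V=1.818182+0.505051+-0.229568=2.0937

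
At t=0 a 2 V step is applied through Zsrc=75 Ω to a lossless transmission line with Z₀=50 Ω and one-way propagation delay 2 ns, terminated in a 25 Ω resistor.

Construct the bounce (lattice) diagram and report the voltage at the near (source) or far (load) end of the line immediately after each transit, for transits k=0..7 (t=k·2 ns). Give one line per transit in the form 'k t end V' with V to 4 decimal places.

Γ_L=-0.333333, Γ_S=0.200000; launch V₁=2·50/125=0.800000
k=0 src: V=0.8000
k=1 load: inc=0.800000, refl=0.800000·-0.333333=-0.2667; V=0.000000+0.800000+-0.266667=0.5333
k=2 src: inc=-0.266667, refl=-0.266667·0.200000=-0.0533; V=0.800000+-0.266667+-0.053333=0.4800
k=3 load: inc=-0.053333, refl=-0.053333·-0.333333=0.0178; V=0.533333+-0.053333+0.017778=0.4978
k=4 src: inc=0.017778, refl=0.017778·0.200000=0.0036; V=0.480000+0.017778+0.003556=0.5013
k=5 load: inc=0.003556, refl=0.003556·-0.333333=-0.0012; V=0.497778+0.003556+-0.001185=0.5001
k=6 src: inc=-0.001185, refl=-0.001185·0.200000=-0.0002; V=0.501333+-0.001185+-0.000237=0.4999
k=7 load: inc=-0.000237, refl=-0.000237·-0.333333=0.0001; V=0.500148+-0.000237+0.000079=0.5000

0 0 source 0.8000
1 2 load 0.5333
2 4 source 0.4800
3 6 load 0.4978
4 8 source 0.5013
5 10 load 0.5001
6 12 source 0.4999
7 14 load 0.5000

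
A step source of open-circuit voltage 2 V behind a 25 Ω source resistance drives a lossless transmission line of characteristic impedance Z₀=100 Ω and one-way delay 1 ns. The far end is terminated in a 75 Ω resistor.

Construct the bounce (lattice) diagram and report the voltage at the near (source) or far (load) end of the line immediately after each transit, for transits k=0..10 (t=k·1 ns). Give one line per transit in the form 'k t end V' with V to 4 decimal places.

Γ_L=-0.142857, Γ_S=-0.600000; launch V₁=2·100/125=1.600000
k=0 src: V=1.6000
k=1 load: inc=1.600000, refl=1.600000·-0.142857=-0.2286; V=0.000000+1.600000+-0.228571=1.3714
k=2 src: inc=-0.228571, refl=-0.228571·-0.600000=0.1371; V=1.600000+-0.228571+0.137143=1.5086
k=3 load: inc=0.137143, refl=0.137143·-0.142857=-0.0196; V=1.371429+0.137143+-0.019592=1.4890
k=4 src: inc=-0.019592, refl=-0.019592·-0.600000=0.0118; V=1.508571+-0.019592+0.011755=1.5007
k=5 load: inc=0.011755, refl=0.011755·-0.142857=-0.0017; V=1.488980+0.011755+-0.001679=1.4991
k=6 src: inc=-0.001679, refl=-0.001679·-0.600000=0.0010; V=1.500735+-0.001679+0.001008=1.5001
k=7 load: inc=0.001008, refl=0.001008·-0.142857=-0.0001; V=1.499055+0.001008+-0.000144=1.4999
k=8 src: inc=-0.000144, refl=-0.000144·-0.600000=0.0001; V=1.500063+-0.000144+0.000086=1.5000
k=9 load: inc=0.000086, refl=0.000086·-0.142857=-0.0000; V=1.499919+0.000086+-0.000012=1.5000
k=10 src: inc=-0.000012, refl=-0.000012·-0.600000=0.0000; V=1.500005+-0.000012+0.000007=1.5000

0 0 source 1.6000
1 1 load 1.3714
2 2 source 1.5086
3 3 load 1.4890
4 4 source 1.5007
5 5 load 1.4991
6 6 source 1.5001
7 7 load 1.4999
8 8 source 1.5000
9 9 load 1.5000
10 10 source 1.5000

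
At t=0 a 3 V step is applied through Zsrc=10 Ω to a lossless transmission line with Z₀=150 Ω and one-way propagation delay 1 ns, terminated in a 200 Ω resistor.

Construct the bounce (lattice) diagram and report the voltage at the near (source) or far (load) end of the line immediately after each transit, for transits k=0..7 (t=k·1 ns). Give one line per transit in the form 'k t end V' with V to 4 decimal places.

0 0 source 2.8125
1 1 load 3.2143
2 2 source 2.8627
3 3 load 2.8125
4 4 source 2.8564
5 5 load 2.8627
6 6 source 2.8572
7 7 load 2.8564

Γ_L=0.142857, Γ_S=-0.875000; launch V₁=3·150/160=2.812500
k=0 src: V=2.8125
k=1 load: inc=2.812500, refl=2.812500·0.142857=0.4018; V=0.000000+2.812500+0.401786=3.2143
k=2 src: inc=0.401786, refl=0.401786·-0.875000=-0.3516; V=2.812500+0.401786+-0.351562=2.8627
k=3 load: inc=-0.351562, refl=-0.351562·0.142857=-0.0502; V=3.214286+-0.351562+-0.050223=2.8125
k=4 src: inc=-0.050223, refl=-0.050223·-0.875000=0.0439; V=2.862723+-0.050223+0.043945=2.8564
k=5 load: inc=0.043945, refl=0.043945·0.142857=0.0063; V=2.812500+0.043945+0.006278=2.8627
k=6 src: inc=0.006278, refl=0.006278·-0.875000=-0.0055; V=2.856445+0.006278+-0.005493=2.8572
k=7 load: inc=-0.005493, refl=-0.005493·0.142857=-0.0008; V=2.862723+-0.005493+-0.000785=2.8564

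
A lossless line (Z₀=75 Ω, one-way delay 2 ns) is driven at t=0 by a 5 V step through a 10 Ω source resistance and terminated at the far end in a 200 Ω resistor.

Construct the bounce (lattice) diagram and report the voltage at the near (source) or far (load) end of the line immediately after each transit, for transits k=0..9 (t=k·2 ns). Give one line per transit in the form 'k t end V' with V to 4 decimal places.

0 0 source 4.4118
1 2 load 6.4171
2 4 source 4.8836
3 6 load 4.1866
4 8 source 4.7196
5 10 load 4.9619
6 12 source 4.7766
7 14 load 4.6924
8 16 source 4.7568
9 18 load 4.7861

Γ_L=0.454545, Γ_S=-0.764706; launch V₁=5·75/85=4.411765
k=0 src: V=4.4118
k=1 load: inc=4.411765, refl=4.411765·0.454545=2.0053; V=0.000000+4.411765+2.005348=6.4171
k=2 src: inc=2.005348, refl=2.005348·-0.764706=-1.5335; V=4.411765+2.005348+-1.533501=4.8836
k=3 load: inc=-1.533501, refl=-1.533501·0.454545=-0.6970; V=6.417112+-1.533501+-0.697046=4.1866
k=4 src: inc=-0.697046, refl=-0.697046·-0.764706=0.5330; V=4.883611+-0.697046+0.533035=4.7196
k=5 load: inc=0.533035, refl=0.533035·0.454545=0.2423; V=4.186565+0.533035+0.242289=4.9619
k=6 src: inc=0.242289, refl=0.242289·-0.764706=-0.1853; V=4.719600+0.242289+-0.185280=4.7766
k=7 load: inc=-0.185280, refl=-0.185280·0.454545=-0.0842; V=4.961889+-0.185280+-0.084218=4.6924
k=8 src: inc=-0.084218, refl=-0.084218·-0.764706=0.0644; V=4.776609+-0.084218+0.064402=4.7568
k=9 load: inc=0.064402, refl=0.064402·0.454545=0.0293; V=4.692391+0.064402+0.029274=4.7861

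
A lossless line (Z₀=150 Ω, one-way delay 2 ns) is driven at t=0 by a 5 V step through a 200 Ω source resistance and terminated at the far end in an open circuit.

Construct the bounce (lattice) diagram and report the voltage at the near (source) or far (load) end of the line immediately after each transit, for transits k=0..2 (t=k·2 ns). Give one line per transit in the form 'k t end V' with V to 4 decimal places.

0 0 source 2.1429
1 2 load 4.2857
2 4 source 4.5918

Γ_L=1.000000, Γ_S=0.142857; launch V₁=5·150/350=2.142857
k=0 src: V=2.1429
k=1 load: inc=2.142857, refl=2.142857·1.000000=2.1429; V=0.000000+2.142857+2.142857=4.2857
k=2 src: inc=2.142857, refl=2.142857·0.142857=0.3061; V=2.142857+2.142857+0.306122=4.5918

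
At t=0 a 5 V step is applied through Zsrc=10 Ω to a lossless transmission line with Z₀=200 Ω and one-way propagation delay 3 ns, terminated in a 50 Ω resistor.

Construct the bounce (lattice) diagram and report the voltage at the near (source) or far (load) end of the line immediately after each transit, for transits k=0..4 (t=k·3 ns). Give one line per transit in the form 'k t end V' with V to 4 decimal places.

Γ_L=-0.600000, Γ_S=-0.904762; launch V₁=5·200/210=4.761905
k=0 src: V=4.7619
k=1 load: inc=4.761905, refl=4.761905·-0.600000=-2.8571; V=0.000000+4.761905+-2.857143=1.9048
k=2 src: inc=-2.857143, refl=-2.857143·-0.904762=2.5850; V=4.761905+-2.857143+2.585034=4.4898
k=3 load: inc=2.585034, refl=2.585034·-0.600000=-1.5510; V=1.904762+2.585034+-1.551020=2.9388
k=4 src: inc=-1.551020, refl=-1.551020·-0.904762=1.4033; V=4.489796+-1.551020+1.403304=4.3421

0 0 source 4.7619
1 3 load 1.9048
2 6 source 4.4898
3 9 load 2.9388
4 12 source 4.3421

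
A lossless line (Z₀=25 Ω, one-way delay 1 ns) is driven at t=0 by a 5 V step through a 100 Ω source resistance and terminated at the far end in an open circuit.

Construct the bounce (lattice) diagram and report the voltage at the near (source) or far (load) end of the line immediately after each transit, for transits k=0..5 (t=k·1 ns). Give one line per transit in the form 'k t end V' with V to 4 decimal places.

0 0 source 1.0000
1 1 load 2.0000
2 2 source 2.6000
3 3 load 3.2000
4 4 source 3.5600
5 5 load 3.9200

Γ_L=1.000000, Γ_S=0.600000; launch V₁=5·25/125=1.000000
k=0 src: V=1.0000
k=1 load: inc=1.000000, refl=1.000000·1.000000=1.0000; V=0.000000+1.000000+1.000000=2.0000
k=2 src: inc=1.000000, refl=1.000000·0.600000=0.6000; V=1.000000+1.000000+0.600000=2.6000
k=3 load: inc=0.600000, refl=0.600000·1.000000=0.6000; V=2.000000+0.600000+0.600000=3.2000
k=4 src: inc=0.600000, refl=0.600000·0.600000=0.3600; V=2.600000+0.600000+0.360000=3.5600
k=5 load: inc=0.360000, refl=0.360000·1.000000=0.3600; V=3.200000+0.360000+0.360000=3.9200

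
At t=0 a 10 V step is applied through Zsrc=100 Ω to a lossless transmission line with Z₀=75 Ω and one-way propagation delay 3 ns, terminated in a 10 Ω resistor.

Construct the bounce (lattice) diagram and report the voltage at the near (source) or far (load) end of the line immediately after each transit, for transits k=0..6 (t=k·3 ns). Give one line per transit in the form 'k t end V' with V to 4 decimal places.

Γ_L=-0.764706, Γ_S=0.142857; launch V₁=10·75/175=4.285714
k=0 src: V=4.2857
k=1 load: inc=4.285714, refl=4.285714·-0.764706=-3.2773; V=0.000000+4.285714+-3.277311=1.0084
k=2 src: inc=-3.277311, refl=-3.277311·0.142857=-0.4682; V=4.285714+-3.277311+-0.468187=0.5402
k=3 load: inc=-0.468187, refl=-0.468187·-0.764706=0.3580; V=1.008403+-0.468187+0.358026=0.8982
k=4 src: inc=0.358026, refl=0.358026·0.142857=0.0511; V=0.540216+0.358026+0.051147=0.9494
k=5 load: inc=0.051147, refl=0.051147·-0.764706=-0.0391; V=0.898242+0.051147+-0.039112=0.9103
k=6 src: inc=-0.039112, refl=-0.039112·0.142857=-0.0056; V=0.949388+-0.039112+-0.005587=0.9047

0 0 source 4.2857
1 3 load 1.0084
2 6 source 0.5402
3 9 load 0.8982
4 12 source 0.9494
5 15 load 0.9103
6 18 source 0.9047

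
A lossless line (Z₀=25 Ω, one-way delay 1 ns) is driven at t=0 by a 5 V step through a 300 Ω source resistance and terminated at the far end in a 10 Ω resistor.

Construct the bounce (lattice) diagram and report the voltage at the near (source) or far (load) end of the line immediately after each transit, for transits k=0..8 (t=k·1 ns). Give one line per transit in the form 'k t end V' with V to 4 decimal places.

0 0 source 0.3846
1 1 load 0.2198
2 2 source 0.0803
3 3 load 0.1401
4 4 source 0.1907
5 5 load 0.1690
6 6 source 0.1506
7 7 load 0.1585
8 8 source 0.1652

Γ_L=-0.428571, Γ_S=0.846154; launch V₁=5·25/325=0.384615
k=0 src: V=0.3846
k=1 load: inc=0.384615, refl=0.384615·-0.428571=-0.1648; V=0.000000+0.384615+-0.164835=0.2198
k=2 src: inc=-0.164835, refl=-0.164835·0.846154=-0.1395; V=0.384615+-0.164835+-0.139476=0.0803
k=3 load: inc=-0.139476, refl=-0.139476·-0.428571=0.0598; V=0.219780+-0.139476+0.059775=0.1401
k=4 src: inc=0.059775, refl=0.059775·0.846154=0.0506; V=0.080304+0.059775+0.050579=0.1907
k=5 load: inc=0.050579, refl=0.050579·-0.428571=-0.0217; V=0.140080+0.050579+-0.021677=0.1690
k=6 src: inc=-0.021677, refl=-0.021677·0.846154=-0.0183; V=0.190659+-0.021677+-0.018342=0.1506
k=7 load: inc=-0.018342, refl=-0.018342·-0.428571=0.0079; V=0.168982+-0.018342+0.007861=0.1585
k=8 src: inc=0.007861, refl=0.007861·0.846154=0.0067; V=0.150640+0.007861+0.006651=0.1652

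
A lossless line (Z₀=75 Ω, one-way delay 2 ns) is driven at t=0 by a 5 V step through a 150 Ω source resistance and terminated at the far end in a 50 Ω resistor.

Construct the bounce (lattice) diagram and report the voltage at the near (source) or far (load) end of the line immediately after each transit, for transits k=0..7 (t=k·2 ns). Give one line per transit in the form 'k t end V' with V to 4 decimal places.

0 0 source 1.6667
1 2 load 1.3333
2 4 source 1.2222
3 6 load 1.2444
4 8 source 1.2519
5 10 load 1.2504
6 12 source 1.2499
7 14 load 1.2500

Γ_L=-0.200000, Γ_S=0.333333; launch V₁=5·75/225=1.666667
k=0 src: V=1.6667
k=1 load: inc=1.666667, refl=1.666667·-0.200000=-0.3333; V=0.000000+1.666667+-0.333333=1.3333
k=2 src: inc=-0.333333, refl=-0.333333·0.333333=-0.1111; V=1.666667+-0.333333+-0.111111=1.2222
k=3 load: inc=-0.111111, refl=-0.111111·-0.200000=0.0222; V=1.333333+-0.111111+0.022222=1.2444
k=4 src: inc=0.022222, refl=0.022222·0.333333=0.0074; V=1.222222+0.022222+0.007407=1.2519
k=5 load: inc=0.007407, refl=0.007407·-0.200000=-0.0015; V=1.244444+0.007407+-0.001481=1.2504
k=6 src: inc=-0.001481, refl=-0.001481·0.333333=-0.0005; V=1.251852+-0.001481+-0.000494=1.2499
k=7 load: inc=-0.000494, refl=-0.000494·-0.200000=0.0001; V=1.250370+-0.000494+0.000099=1.2500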